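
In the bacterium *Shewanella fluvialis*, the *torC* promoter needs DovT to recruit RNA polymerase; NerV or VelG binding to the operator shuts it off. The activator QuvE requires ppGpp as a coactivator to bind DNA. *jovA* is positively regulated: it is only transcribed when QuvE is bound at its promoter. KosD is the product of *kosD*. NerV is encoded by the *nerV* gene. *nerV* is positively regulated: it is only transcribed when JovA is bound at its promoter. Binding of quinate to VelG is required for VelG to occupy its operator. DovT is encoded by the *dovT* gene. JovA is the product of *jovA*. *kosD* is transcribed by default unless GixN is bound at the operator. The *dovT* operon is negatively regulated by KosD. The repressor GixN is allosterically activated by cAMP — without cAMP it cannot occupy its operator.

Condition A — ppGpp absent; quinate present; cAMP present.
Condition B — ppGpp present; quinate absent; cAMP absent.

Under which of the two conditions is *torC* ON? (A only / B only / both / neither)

Condition A:
ppGpp is absent, so QuvE is inactive.
Required activator QuvE is absent, so *jovA* is not transcribed.
So JovA is not produced.
Required activator JovA is absent, so *nerV* is not transcribed.
So NerV is not produced.
Quinate is present, so VelG is active.
cAMP is present, so GixN is active.
With repressor GixN bound, *kosD* is not transcribed.
So KosD is not produced.
With no repressor bound, *dovT* is transcribed.
So DovT is produced and active.
With repressor VelG bound, *torC* is not transcribed.
→ *torC* is OFF in A.
Condition B:
ppGpp is present, so QuvE is active.
No repressor is bound and QuvE is active, so *jovA* is transcribed.
So JovA is produced and active.
No repressor is bound and JovA is active, so *nerV* is transcribed.
So NerV is produced and active.
Quinate is absent, so VelG is inactive.
cAMP is absent, so GixN is inactive.
With no repressor bound, *kosD* is transcribed.
So KosD is produced and active.
With repressor KosD bound, *dovT* is not transcribed.
So DovT is not produced.
With repressor NerV bound, *torC* is not transcribed.
→ *torC* is OFF in B.

neither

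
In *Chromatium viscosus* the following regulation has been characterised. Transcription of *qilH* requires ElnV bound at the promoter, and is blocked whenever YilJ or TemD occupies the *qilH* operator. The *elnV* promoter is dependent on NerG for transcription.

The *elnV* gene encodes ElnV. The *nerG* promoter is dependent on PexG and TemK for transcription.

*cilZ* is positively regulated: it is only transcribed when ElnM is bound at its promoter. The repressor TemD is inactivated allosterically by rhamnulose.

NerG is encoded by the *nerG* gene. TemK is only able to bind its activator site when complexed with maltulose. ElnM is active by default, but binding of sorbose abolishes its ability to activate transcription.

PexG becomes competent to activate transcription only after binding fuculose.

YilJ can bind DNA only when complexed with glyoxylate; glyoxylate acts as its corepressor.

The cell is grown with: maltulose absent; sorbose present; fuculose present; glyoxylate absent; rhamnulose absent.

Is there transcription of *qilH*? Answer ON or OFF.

Glyoxylate is absent, so YilJ is inactive.
Rhamnulose is absent, so TemD is active.
Fuculose is present, so PexG is active.
Maltulose is absent, so TemK is inactive.
Required activator TemK is absent, so *nerG* is not transcribed.
So NerG is not produced.
Required activator NerG is absent, so *elnV* is not transcribed.
So ElnV is not produced.
With repressor TemD bound, *qilH* is not transcribed.

OFF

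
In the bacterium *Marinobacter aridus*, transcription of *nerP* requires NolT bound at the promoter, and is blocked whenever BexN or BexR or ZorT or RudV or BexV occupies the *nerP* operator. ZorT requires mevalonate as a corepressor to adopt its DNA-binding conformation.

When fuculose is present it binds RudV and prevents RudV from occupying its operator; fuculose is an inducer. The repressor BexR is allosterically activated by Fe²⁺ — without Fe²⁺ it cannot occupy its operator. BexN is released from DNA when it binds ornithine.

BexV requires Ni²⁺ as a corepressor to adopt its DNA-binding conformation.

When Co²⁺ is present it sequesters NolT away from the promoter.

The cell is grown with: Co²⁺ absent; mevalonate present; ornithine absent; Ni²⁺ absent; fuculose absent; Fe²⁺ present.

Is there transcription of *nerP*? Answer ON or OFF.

OFF

Ornithine is absent, so BexN is active.
Fe²⁺ is present, so BexR is active.
Mevalonate is present, so ZorT is active.
Co²⁺ is absent, so NolT is active.
Fuculose is absent, so RudV is active.
Ni²⁺ is absent, so BexV is inactive.
With repressor BexN bound, *nerP* is not transcribed.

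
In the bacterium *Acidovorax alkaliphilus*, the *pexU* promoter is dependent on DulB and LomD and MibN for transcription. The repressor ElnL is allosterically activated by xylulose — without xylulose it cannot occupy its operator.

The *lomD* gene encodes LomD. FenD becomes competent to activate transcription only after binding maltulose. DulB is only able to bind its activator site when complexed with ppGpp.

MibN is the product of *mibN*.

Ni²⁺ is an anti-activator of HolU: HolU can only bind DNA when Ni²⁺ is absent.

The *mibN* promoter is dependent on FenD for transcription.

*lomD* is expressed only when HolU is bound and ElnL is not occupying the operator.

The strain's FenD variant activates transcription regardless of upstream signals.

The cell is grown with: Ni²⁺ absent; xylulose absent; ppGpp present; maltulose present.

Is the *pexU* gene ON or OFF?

ppGpp is present, so DulB is active.
Ni²⁺ is absent, so HolU is active.
Xylulose is absent, so ElnL is inactive.
No repressor is bound and HolU is active, so *lomD* is transcribed.
So LomD is produced and active.
FenD is constitutively active in this strain.
No repressor is bound and FenD is active, so *mibN* is transcribed.
So MibN is produced and active.
No repressor is bound and DulB and LomD and MibN are active, so *pexU* is transcribed.

ON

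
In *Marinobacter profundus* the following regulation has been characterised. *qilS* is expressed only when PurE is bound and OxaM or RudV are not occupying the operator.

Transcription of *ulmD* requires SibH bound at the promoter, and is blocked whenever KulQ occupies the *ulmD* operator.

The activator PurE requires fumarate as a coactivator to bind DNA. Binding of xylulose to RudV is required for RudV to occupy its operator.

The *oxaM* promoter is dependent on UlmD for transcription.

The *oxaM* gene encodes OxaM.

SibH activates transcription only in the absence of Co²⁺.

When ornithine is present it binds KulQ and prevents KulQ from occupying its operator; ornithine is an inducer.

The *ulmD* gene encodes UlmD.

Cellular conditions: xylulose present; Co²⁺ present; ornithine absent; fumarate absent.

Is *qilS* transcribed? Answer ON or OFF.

OFF

Co²⁺ is present, so SibH is inactive.
Ornithine is absent, so KulQ is active.
With repressor KulQ bound, *ulmD* is not transcribed.
So UlmD is not produced.
Required activator UlmD is absent, so *oxaM* is not transcribed.
So OxaM is not produced.
Fumarate is absent, so PurE is inactive.
Xylulose is present, so RudV is active.
With repressor RudV bound, *qilS* is not transcribed.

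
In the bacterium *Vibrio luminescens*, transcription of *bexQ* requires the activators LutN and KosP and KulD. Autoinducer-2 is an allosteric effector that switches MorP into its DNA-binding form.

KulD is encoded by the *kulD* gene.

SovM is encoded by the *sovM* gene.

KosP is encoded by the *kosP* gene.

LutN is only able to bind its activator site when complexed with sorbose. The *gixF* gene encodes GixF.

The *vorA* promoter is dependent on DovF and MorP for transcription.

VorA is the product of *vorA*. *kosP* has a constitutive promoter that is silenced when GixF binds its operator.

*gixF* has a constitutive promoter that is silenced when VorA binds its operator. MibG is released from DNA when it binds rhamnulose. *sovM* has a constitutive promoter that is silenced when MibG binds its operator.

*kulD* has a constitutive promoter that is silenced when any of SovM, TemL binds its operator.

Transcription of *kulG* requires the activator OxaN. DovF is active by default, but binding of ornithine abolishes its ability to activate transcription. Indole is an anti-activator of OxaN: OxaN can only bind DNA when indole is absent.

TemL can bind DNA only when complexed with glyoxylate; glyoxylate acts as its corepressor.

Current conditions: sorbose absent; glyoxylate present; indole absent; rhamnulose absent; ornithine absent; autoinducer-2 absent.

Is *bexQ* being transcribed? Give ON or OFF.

OFF

Sorbose is absent, so LutN is inactive.
Ornithine is absent, so DovF is active.
Autoinducer-2 is absent, so MorP is inactive.
Required activator MorP is absent, so *vorA* is not transcribed.
So VorA is not produced.
With no repressor bound, *gixF* is transcribed.
So GixF is produced and active.
With repressor GixF bound, *kosP* is not transcribed.
So KosP is not produced.
Rhamnulose is absent, so MibG is active.
With repressor MibG bound, *sovM* is not transcribed.
So SovM is not produced.
Glyoxylate is present, so TemL is active.
With repressor TemL bound, *kulD* is not transcribed.
So KulD is not produced.
Required activator LutN is absent, so *bexQ* is not transcribed.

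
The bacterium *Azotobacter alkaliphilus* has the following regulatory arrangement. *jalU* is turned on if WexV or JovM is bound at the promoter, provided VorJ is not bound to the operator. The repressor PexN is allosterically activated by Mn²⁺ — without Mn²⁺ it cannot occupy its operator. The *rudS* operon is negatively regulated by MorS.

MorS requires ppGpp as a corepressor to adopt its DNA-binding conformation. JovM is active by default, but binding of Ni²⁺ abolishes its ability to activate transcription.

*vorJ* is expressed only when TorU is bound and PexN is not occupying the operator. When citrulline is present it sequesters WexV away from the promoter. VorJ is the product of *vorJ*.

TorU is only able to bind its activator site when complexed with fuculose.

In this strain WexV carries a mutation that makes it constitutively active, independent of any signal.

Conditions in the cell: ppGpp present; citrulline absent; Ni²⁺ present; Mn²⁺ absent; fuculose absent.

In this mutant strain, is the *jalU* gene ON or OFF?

WexV is constitutively active in this strain.
Ni²⁺ is present, so JovM is inactive.
Fuculose is absent, so TorU is inactive.
Mn²⁺ is absent, so PexN is inactive.
Required activator TorU is absent, so *vorJ* is not transcribed.
So VorJ is not produced.
Activator WexV is present, so *jalU* is transcribed.

ON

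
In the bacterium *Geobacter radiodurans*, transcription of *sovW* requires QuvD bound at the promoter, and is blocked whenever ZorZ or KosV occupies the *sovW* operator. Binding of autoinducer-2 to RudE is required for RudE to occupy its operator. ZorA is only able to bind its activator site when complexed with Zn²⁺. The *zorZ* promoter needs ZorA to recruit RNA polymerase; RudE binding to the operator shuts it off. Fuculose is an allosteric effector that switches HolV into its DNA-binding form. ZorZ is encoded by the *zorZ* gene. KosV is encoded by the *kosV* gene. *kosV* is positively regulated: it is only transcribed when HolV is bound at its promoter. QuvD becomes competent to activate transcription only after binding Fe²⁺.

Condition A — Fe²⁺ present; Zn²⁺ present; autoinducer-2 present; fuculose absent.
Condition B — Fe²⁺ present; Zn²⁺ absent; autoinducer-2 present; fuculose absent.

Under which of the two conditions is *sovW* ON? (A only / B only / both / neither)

Condition A:
Fe²⁺ is present, so QuvD is active.
Zn²⁺ is present, so ZorA is active.
Autoinducer-2 is present, so RudE is active.
With repressor RudE bound, *zorZ* is not transcribed.
So ZorZ is not produced.
Fuculose is absent, so HolV is inactive.
Required activator HolV is absent, so *kosV* is not transcribed.
So KosV is not produced.
No repressor is bound and QuvD is active, so *sovW* is transcribed.
→ *sovW* is ON in A.
Condition B:
Fe²⁺ is present, so QuvD is active.
Zn²⁺ is absent, so ZorA is inactive.
Autoinducer-2 is present, so RudE is active.
With repressor RudE bound, *zorZ* is not transcribed.
So ZorZ is not produced.
Fuculose is absent, so HolV is inactive.
Required activator HolV is absent, so *kosV* is not transcribed.
So KosV is not produced.
No repressor is bound and QuvD is active, so *sovW* is transcribed.
→ *sovW* is ON in B.

both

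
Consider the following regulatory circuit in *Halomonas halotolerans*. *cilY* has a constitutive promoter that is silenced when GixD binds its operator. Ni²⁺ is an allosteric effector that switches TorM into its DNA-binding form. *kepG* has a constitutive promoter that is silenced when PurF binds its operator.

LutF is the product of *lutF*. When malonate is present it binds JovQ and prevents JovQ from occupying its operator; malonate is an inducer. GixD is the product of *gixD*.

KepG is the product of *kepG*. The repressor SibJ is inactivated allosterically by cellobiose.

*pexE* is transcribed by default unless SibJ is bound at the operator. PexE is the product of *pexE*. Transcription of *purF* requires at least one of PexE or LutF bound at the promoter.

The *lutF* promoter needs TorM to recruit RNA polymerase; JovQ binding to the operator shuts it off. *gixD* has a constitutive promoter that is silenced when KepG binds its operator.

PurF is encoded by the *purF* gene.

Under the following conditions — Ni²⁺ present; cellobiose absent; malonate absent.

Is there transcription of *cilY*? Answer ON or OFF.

ON

Cellobiose is absent, so SibJ is active.
With repressor SibJ bound, *pexE* is not transcribed.
So PexE is not produced.
Ni²⁺ is present, so TorM is active.
Malonate is absent, so JovQ is active.
With repressor JovQ bound, *lutF* is not transcribed.
So LutF is not produced.
No activator is available at the *purF* promoter, so *purF* is not transcribed.
So PurF is not produced.
With no repressor bound, *kepG* is transcribed.
So KepG is produced and active.
With repressor KepG bound, *gixD* is not transcribed.
So GixD is not produced.
With no repressor bound, *cilY* is transcribed.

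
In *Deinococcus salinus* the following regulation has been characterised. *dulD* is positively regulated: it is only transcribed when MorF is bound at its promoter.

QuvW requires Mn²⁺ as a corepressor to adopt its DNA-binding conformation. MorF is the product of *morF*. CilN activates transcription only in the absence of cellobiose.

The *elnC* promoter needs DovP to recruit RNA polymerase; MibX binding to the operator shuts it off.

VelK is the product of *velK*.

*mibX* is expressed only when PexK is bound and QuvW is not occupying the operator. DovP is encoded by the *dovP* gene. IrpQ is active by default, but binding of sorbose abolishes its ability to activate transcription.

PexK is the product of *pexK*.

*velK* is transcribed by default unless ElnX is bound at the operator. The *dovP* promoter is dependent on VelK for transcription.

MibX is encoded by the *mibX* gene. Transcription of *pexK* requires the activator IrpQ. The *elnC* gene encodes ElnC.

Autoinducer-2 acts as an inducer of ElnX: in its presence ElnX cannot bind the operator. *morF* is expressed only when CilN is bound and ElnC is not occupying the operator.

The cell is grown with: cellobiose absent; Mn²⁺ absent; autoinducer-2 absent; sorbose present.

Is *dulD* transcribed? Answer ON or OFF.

ON

Sorbose is present, so IrpQ is inactive.
Required activator IrpQ is absent, so *pexK* is not transcribed.
So PexK is not produced.
Mn²⁺ is absent, so QuvW is inactive.
Required activator PexK is absent, so *mibX* is not transcribed.
So MibX is not produced.
Autoinducer-2 is absent, so ElnX is active.
With repressor ElnX bound, *velK* is not transcribed.
So VelK is not produced.
Required activator VelK is absent, so *dovP* is not transcribed.
So DovP is not produced.
Required activator DovP is absent, so *elnC* is not transcribed.
So ElnC is not produced.
Cellobiose is absent, so CilN is active.
No repressor is bound and CilN is active, so *morF* is transcribed.
So MorF is produced and active.
No repressor is bound and MorF is active, so *dulD* is transcribed.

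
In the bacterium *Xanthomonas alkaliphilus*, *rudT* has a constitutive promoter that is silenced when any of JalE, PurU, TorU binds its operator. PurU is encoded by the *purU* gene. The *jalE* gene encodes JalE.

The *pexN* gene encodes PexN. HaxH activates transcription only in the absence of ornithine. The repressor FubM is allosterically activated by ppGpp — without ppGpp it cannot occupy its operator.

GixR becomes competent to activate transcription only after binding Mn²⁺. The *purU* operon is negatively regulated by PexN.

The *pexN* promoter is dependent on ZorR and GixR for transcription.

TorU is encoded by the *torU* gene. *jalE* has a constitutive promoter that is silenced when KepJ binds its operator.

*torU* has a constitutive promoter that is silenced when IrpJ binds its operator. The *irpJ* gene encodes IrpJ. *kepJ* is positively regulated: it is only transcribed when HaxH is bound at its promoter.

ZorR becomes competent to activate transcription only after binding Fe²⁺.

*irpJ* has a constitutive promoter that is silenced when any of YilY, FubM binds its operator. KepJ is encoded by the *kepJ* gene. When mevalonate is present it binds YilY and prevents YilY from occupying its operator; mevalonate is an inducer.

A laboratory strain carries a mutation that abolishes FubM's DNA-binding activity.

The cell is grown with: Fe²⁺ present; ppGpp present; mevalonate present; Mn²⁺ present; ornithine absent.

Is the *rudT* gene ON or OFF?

ON

Ornithine is absent, so HaxH is active.
No repressor is bound and HaxH is active, so *kepJ* is transcribed.
So KepJ is produced and active.
With repressor KepJ bound, *jalE* is not transcribed.
So JalE is not produced.
Fe²⁺ is present, so ZorR is active.
Mn²⁺ is present, so GixR is active.
No repressor is bound and ZorR and GixR are active, so *pexN* is transcribed.
So PexN is produced and active.
With repressor PexN bound, *purU* is not transcribed.
So PurU is not produced.
Mevalonate is present, so YilY is inactive.
FubM is non-functional in this strain, so it has no effect.
With no repressor bound, *irpJ* is transcribed.
So IrpJ is produced and active.
With repressor IrpJ bound, *torU* is not transcribed.
So TorU is not produced.
With no repressor bound, *rudT* is transcribed.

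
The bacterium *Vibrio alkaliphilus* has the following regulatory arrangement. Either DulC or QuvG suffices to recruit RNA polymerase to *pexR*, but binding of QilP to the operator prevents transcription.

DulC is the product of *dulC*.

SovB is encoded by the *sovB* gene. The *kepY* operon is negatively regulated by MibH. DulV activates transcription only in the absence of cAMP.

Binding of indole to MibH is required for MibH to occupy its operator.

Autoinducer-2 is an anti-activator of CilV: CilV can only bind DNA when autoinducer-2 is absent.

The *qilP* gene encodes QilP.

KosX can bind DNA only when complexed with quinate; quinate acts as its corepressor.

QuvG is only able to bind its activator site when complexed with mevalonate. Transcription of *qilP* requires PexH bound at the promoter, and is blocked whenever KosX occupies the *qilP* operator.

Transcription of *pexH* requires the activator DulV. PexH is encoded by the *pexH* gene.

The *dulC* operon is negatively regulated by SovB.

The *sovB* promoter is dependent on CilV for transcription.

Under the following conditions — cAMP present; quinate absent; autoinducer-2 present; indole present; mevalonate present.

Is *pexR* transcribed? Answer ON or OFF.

Autoinducer-2 is present, so CilV is inactive.
Required activator CilV is absent, so *sovB* is not transcribed.
So SovB is not produced.
With no repressor bound, *dulC* is transcribed.
So DulC is produced and active.
cAMP is present, so DulV is inactive.
Required activator DulV is absent, so *pexH* is not transcribed.
So PexH is not produced.
Quinate is absent, so KosX is inactive.
Required activator PexH is absent, so *qilP* is not transcribed.
So QilP is not produced.
Mevalonate is present, so QuvG is active.
Activator DulC is present, so *pexR* is transcribed.

ON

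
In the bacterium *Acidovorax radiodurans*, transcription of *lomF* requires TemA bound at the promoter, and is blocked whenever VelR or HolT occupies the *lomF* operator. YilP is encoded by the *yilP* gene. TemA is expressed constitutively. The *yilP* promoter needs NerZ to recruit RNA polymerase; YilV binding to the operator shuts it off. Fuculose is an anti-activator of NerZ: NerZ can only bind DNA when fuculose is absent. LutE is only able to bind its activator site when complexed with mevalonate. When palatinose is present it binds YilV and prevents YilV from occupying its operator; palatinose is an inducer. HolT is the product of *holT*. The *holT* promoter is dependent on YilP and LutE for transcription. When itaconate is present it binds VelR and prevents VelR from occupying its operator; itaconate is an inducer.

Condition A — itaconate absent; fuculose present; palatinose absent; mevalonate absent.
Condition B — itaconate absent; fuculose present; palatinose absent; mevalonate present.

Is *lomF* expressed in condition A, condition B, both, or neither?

neither

Condition A:
Itaconate is absent, so VelR is active.
TemA is produced constitutively and is active.
Fuculose is present, so NerZ is inactive.
Palatinose is absent, so YilV is active.
With repressor YilV bound, *yilP* is not transcribed.
So YilP is not produced.
Mevalonate is absent, so LutE is inactive.
Required activator YilP is absent, so *holT* is not transcribed.
So HolT is not produced.
With repressor VelR bound, *lomF* is not transcribed.
→ *lomF* is OFF in A.
Condition B:
Itaconate is absent, so VelR is active.
TemA is produced constitutively and is active.
Fuculose is present, so NerZ is inactive.
Palatinose is absent, so YilV is active.
With repressor YilV bound, *yilP* is not transcribed.
So YilP is not produced.
Mevalonate is present, so LutE is active.
Required activator YilP is absent, so *holT* is not transcribed.
So HolT is not produced.
With repressor VelR bound, *lomF* is not transcribed.
→ *lomF* is OFF in B.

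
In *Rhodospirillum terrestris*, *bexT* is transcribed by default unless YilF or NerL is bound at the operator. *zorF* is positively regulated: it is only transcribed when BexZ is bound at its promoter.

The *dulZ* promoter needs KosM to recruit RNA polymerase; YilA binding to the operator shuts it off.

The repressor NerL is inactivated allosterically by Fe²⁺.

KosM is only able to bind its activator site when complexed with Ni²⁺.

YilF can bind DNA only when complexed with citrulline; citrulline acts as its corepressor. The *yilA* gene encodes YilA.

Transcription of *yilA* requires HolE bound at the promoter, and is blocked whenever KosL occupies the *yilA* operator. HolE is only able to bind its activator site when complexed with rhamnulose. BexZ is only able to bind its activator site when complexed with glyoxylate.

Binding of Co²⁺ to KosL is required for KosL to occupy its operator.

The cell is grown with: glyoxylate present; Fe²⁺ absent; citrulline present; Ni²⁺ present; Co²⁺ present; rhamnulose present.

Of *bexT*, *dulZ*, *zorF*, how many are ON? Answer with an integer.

2

Citrulline is present, so YilF is active.
Fe²⁺ is absent, so NerL is active.
With repressor YilF bound, *bexT* is not transcribed.
→ *bexT* is OFF.
Ni²⁺ is present, so KosM is active.
Rhamnulose is present, so HolE is active.
Co²⁺ is present, so KosL is active.
With repressor KosL bound, *yilA* is not transcribed.
So YilA is not produced.
No repressor is bound and KosM is active, so *dulZ* is transcribed.
→ *dulZ* is ON.
Glyoxylate is present, so BexZ is active.
No repressor is bound and BexZ is active, so *zorF* is transcribed.
→ *zorF* is ON.
2 of the 3 genes are transcribed.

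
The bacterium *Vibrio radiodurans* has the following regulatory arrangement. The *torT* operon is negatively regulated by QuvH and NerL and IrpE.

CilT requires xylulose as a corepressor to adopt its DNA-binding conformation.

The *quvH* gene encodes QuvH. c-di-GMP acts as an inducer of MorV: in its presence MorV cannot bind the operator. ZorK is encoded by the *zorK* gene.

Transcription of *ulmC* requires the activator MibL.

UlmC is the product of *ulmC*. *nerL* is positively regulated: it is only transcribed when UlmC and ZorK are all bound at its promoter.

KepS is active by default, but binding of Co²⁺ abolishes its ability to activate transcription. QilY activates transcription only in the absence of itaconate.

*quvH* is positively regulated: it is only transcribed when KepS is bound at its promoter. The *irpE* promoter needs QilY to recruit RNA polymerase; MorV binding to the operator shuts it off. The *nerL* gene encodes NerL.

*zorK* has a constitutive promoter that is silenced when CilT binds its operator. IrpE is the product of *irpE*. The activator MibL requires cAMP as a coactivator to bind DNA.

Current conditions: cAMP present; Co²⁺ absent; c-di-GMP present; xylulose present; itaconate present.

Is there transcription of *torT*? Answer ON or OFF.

OFF

Co²⁺ is absent, so KepS is active.
No repressor is bound and KepS is active, so *quvH* is transcribed.
So QuvH is produced and active.
cAMP is present, so MibL is active.
No repressor is bound and MibL is active, so *ulmC* is transcribed.
So UlmC is produced and active.
Xylulose is present, so CilT is active.
With repressor CilT bound, *zorK* is not transcribed.
So ZorK is not produced.
Required activator ZorK is absent, so *nerL* is not transcribed.
So NerL is not produced.
Itaconate is present, so QilY is inactive.
c-di-GMP is present, so MorV is inactive.
Required activator QilY is absent, so *irpE* is not transcribed.
So IrpE is not produced.
With repressor QuvH bound, *torT* is not transcribed.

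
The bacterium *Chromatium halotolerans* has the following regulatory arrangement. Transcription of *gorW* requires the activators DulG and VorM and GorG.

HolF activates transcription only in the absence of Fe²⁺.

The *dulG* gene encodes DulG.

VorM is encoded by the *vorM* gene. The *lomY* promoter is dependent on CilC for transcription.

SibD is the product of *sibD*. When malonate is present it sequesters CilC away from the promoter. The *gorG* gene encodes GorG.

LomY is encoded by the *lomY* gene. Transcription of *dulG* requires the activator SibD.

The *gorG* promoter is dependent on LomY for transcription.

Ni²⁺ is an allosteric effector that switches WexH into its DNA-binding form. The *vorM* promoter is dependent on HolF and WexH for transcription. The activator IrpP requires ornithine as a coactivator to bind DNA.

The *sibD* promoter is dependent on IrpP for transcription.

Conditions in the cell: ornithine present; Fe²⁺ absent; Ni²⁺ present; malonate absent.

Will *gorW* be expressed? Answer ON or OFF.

ON

Ornithine is present, so IrpP is active.
No repressor is bound and IrpP is active, so *sibD* is transcribed.
So SibD is produced and active.
No repressor is bound and SibD is active, so *dulG* is transcribed.
So DulG is produced and active.
Fe²⁺ is absent, so HolF is active.
Ni²⁺ is present, so WexH is active.
No repressor is bound and HolF and WexH are active, so *vorM* is transcribed.
So VorM is produced and active.
Malonate is absent, so CilC is active.
No repressor is bound and CilC is active, so *lomY* is transcribed.
So LomY is produced and active.
No repressor is bound and LomY is active, so *gorG* is transcribed.
So GorG is produced and active.
No repressor is bound and DulG and VorM and GorG are active, so *gorW* is transcribed.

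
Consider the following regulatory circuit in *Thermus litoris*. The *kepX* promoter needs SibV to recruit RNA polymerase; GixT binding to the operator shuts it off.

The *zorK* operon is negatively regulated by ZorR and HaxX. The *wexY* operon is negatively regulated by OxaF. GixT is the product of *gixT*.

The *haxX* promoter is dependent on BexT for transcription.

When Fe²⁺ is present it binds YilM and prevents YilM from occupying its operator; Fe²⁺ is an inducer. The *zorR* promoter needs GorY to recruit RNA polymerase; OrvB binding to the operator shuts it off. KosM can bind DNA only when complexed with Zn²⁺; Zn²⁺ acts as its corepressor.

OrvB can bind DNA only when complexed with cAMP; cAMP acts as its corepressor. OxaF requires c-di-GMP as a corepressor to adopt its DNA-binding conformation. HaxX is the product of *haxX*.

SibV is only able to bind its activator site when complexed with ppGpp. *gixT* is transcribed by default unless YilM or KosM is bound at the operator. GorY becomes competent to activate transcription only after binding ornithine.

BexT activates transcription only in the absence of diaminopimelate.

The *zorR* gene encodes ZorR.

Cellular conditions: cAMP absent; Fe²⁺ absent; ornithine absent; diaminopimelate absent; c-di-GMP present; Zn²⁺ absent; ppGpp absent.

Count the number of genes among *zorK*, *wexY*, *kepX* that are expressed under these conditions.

Ornithine is absent, so GorY is inactive.
cAMP is absent, so OrvB is inactive.
Required activator GorY is absent, so *zorR* is not transcribed.
So ZorR is not produced.
Diaminopimelate is absent, so BexT is active.
No repressor is bound and BexT is active, so *haxX* is transcribed.
So HaxX is produced and active.
With repressor HaxX bound, *zorK* is not transcribed.
→ *zorK* is OFF.
c-di-GMP is present, so OxaF is active.
With repressor OxaF bound, *wexY* is not transcribed.
→ *wexY* is OFF.
ppGpp is absent, so SibV is inactive.
Fe²⁺ is absent, so YilM is active.
Zn²⁺ is absent, so KosM is inactive.
With repressor YilM bound, *gixT* is not transcribed.
So GixT is not produced.
Required activator SibV is absent, so *kepX* is not transcribed.
→ *kepX* is OFF.
0 of the 3 genes are transcribed.

0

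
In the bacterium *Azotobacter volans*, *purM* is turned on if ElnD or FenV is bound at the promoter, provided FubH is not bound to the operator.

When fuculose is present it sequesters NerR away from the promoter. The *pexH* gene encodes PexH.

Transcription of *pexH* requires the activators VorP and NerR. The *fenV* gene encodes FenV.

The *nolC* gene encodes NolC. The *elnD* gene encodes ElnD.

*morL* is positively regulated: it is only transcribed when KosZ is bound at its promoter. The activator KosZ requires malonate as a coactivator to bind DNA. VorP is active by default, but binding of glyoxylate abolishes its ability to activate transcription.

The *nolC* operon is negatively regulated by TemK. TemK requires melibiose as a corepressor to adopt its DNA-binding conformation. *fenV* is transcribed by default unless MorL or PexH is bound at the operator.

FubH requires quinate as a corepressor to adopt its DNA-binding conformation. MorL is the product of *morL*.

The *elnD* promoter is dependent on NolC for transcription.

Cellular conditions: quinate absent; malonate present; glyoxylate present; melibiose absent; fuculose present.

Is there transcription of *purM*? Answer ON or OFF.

Melibiose is absent, so TemK is inactive.
With no repressor bound, *nolC* is transcribed.
So NolC is produced and active.
No repressor is bound and NolC is active, so *elnD* is transcribed.
So ElnD is produced and active.
Quinate is absent, so FubH is inactive.
Malonate is present, so KosZ is active.
No repressor is bound and KosZ is active, so *morL* is transcribed.
So MorL is produced and active.
Glyoxylate is present, so VorP is inactive.
Fuculose is present, so NerR is inactive.
Required activator VorP is absent, so *pexH* is not transcribed.
So PexH is not produced.
With repressor MorL bound, *fenV* is not transcribed.
So FenV is not produced.
Activator ElnD is present, so *purM* is transcribed.

ON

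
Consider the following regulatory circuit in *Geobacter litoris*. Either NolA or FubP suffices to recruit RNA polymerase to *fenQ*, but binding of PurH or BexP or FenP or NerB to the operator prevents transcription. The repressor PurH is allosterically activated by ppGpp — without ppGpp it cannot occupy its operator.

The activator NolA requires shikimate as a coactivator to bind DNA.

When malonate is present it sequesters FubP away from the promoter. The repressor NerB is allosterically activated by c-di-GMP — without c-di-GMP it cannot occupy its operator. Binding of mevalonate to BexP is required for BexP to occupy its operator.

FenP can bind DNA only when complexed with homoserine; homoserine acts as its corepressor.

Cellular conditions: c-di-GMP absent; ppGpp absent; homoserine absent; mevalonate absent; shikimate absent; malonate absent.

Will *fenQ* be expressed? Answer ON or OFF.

ON

Shikimate is absent, so NolA is inactive.
ppGpp is absent, so PurH is inactive.
Mevalonate is absent, so BexP is inactive.
Homoserine is absent, so FenP is inactive.
Malonate is absent, so FubP is active.
c-di-GMP is absent, so NerB is inactive.
Activator FubP is present, so *fenQ* is transcribed.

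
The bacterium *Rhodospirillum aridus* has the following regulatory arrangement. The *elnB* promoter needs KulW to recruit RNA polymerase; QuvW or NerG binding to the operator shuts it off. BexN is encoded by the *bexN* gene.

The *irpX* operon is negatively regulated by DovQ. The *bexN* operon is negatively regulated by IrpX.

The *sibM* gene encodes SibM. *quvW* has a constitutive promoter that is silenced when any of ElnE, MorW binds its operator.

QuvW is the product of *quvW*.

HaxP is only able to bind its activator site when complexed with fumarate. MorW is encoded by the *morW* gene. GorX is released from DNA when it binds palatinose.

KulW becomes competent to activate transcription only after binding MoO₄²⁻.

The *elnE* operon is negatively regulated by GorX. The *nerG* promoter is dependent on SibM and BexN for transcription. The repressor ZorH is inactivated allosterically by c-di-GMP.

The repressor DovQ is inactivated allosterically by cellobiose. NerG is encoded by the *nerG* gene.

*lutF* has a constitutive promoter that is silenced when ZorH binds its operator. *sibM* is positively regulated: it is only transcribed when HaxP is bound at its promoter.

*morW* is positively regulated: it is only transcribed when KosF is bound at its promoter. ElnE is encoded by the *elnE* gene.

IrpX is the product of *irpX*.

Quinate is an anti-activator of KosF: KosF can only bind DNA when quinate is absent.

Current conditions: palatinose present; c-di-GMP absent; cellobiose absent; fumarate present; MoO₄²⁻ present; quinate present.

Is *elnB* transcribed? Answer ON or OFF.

Palatinose is present, so GorX is inactive.
With no repressor bound, *elnE* is transcribed.
So ElnE is produced and active.
Quinate is present, so KosF is inactive.
Required activator KosF is absent, so *morW* is not transcribed.
So MorW is not produced.
With repressor ElnE bound, *quvW* is not transcribed.
So QuvW is not produced.
Fumarate is present, so HaxP is active.
No repressor is bound and HaxP is active, so *sibM* is transcribed.
So SibM is produced and active.
Cellobiose is absent, so DovQ is active.
With repressor DovQ bound, *irpX* is not transcribed.
So IrpX is not produced.
With no repressor bound, *bexN* is transcribed.
So BexN is produced and active.
No repressor is bound and SibM and BexN are active, so *nerG* is transcribed.
So NerG is produced and active.
MoO₄²⁻ is present, so KulW is active.
With repressor NerG bound, *elnB* is not transcribed.

OFF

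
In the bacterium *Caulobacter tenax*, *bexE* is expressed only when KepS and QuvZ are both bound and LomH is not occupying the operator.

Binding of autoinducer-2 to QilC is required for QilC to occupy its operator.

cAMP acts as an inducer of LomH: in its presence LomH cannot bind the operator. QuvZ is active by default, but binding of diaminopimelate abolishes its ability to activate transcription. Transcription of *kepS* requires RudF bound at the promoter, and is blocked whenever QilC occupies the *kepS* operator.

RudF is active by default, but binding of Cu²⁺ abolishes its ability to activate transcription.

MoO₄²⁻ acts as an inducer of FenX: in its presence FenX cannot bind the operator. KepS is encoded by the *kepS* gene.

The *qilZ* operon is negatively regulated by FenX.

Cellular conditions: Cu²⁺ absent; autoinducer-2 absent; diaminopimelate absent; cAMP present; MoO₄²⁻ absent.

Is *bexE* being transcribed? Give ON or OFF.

ON

Autoinducer-2 is absent, so QilC is inactive.
Cu²⁺ is absent, so RudF is active.
No repressor is bound and RudF is active, so *kepS* is transcribed.
So KepS is produced and active.
cAMP is present, so LomH is inactive.
Diaminopimelate is absent, so QuvZ is active.
No repressor is bound and KepS and QuvZ are active, so *bexE* is transcribed.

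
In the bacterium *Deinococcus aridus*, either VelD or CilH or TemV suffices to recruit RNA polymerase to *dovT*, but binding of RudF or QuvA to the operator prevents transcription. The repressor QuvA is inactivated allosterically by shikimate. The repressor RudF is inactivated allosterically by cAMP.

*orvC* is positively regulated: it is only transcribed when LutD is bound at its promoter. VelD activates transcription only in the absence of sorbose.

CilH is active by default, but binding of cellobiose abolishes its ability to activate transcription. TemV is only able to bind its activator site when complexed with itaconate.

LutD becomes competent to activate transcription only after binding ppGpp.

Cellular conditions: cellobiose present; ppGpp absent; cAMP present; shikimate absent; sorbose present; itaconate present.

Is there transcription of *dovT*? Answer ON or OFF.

cAMP is present, so RudF is inactive.
Sorbose is present, so VelD is inactive.
Cellobiose is present, so CilH is inactive.
Shikimate is absent, so QuvA is active.
Itaconate is present, so TemV is active.
With repressor QuvA bound, *dovT* is not transcribed.

OFF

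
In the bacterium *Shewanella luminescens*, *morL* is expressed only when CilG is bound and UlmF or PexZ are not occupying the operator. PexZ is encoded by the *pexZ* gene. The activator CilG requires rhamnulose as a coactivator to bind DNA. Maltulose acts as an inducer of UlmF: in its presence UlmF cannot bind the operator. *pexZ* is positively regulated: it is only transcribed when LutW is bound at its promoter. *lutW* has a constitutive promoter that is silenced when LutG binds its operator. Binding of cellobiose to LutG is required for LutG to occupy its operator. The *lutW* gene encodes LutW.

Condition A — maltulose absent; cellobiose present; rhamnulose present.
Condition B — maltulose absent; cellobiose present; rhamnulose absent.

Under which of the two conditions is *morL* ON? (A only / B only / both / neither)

neither

Condition A:
Maltulose is absent, so UlmF is active.
Cellobiose is present, so LutG is active.
With repressor LutG bound, *lutW* is not transcribed.
So LutW is not produced.
Required activator LutW is absent, so *pexZ* is not transcribed.
So PexZ is not produced.
Rhamnulose is present, so CilG is active.
With repressor UlmF bound, *morL* is not transcribed.
→ *morL* is OFF in A.
Condition B:
Maltulose is absent, so UlmF is active.
Cellobiose is present, so LutG is active.
With repressor LutG bound, *lutW* is not transcribed.
So LutW is not produced.
Required activator LutW is absent, so *pexZ* is not transcribed.
So PexZ is not produced.
Rhamnulose is absent, so CilG is inactive.
With repressor UlmF bound, *morL* is not transcribed.
→ *morL* is OFF in B.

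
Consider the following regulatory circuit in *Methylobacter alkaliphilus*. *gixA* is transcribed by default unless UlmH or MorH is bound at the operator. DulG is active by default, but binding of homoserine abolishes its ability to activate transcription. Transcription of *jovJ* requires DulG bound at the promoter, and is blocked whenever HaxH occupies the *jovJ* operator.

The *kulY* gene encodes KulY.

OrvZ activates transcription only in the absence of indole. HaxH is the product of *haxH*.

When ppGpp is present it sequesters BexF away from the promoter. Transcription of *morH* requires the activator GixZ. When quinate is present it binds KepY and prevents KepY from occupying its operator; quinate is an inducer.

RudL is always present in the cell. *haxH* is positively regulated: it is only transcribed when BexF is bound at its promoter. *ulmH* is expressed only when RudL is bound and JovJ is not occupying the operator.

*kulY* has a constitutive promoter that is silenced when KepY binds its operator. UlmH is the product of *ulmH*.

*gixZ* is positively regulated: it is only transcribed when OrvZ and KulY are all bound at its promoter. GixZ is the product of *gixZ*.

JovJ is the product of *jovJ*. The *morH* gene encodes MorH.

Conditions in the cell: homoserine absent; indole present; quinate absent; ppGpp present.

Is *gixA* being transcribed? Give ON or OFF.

ON

ppGpp is present, so BexF is inactive.
Required activator BexF is absent, so *haxH* is not transcribed.
So HaxH is not produced.
Homoserine is absent, so DulG is active.
No repressor is bound and DulG is active, so *jovJ* is transcribed.
So JovJ is produced and active.
RudL is produced constitutively and is active.
With repressor JovJ bound, *ulmH* is not transcribed.
So UlmH is not produced.
Indole is present, so OrvZ is inactive.
Quinate is absent, so KepY is active.
With repressor KepY bound, *kulY* is not transcribed.
So KulY is not produced.
Required activator OrvZ is absent, so *gixZ* is not transcribed.
So GixZ is not produced.
Required activator GixZ is absent, so *morH* is not transcribed.
So MorH is not produced.
With no repressor bound, *gixA* is transcribed.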